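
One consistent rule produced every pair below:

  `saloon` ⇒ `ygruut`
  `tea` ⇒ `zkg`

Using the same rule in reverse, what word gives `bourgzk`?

Compare letters: s→y is +6, a→g is +6, l→r is +6 — a constant shift. It's a constant shift of +6 (ROT6).
Decoding bourgzk: b−6=v, o−6=i, u−6=o, r−6=l, g−6=a, z−6=t, k−6=e.

violate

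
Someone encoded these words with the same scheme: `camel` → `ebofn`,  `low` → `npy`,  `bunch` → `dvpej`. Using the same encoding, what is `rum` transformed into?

tvo

The shift depends on letter class: consonant c→e is +2, but vowel a→b is +1. Vowels shift forward by 1 and consonants shift forward by 2.
Applying it to rum: r(cons)+2=t, u(vowel)+1=v, m(cons)+2=o.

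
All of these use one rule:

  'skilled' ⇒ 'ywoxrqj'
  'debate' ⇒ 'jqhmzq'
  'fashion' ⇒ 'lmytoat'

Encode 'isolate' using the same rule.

oeuxgfk

Shifts by position in skilled: pos 0: s→y (+6), pos 1: k→w (+12), pos 2: i→o (+6), pos 3: l→x (+12) — repeating every 2. The shifts repeat in a cycle of length 2: positions 0,1,… shift by +6, +12, then the pattern repeats.
For isolate: i+6=o, s+12=e, o+6=u, l+12=x, a+6=g, t+12=f, e+6=k.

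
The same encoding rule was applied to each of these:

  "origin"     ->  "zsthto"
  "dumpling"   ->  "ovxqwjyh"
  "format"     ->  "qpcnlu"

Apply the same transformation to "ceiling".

nftmtor

Shifts by position in origin: pos 0: o→z (+11), pos 1: r→s (+1), pos 2: i→t (+11), pos 3: g→h (+1) — repeating every 2. The shifts repeat in a cycle of length 2: positions 0,1,… shift by +11, +1, then the pattern repeats.
On ceiling: c+11=n, e+1=f, i+11=t, l+1=m, i+11=t, n+1=o, g+11=r.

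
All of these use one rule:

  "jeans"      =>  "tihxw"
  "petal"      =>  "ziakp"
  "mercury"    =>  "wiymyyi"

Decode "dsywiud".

Shifts by position in jeans: pos 0: j→t (+10), pos 1: e→i (+4), pos 2: a→h (+7), pos 3: n→x (+10), pos 4: s→w (+4) — repeating every 3. The shifts repeat in a cycle of length 3: positions 0,1,… shift by +10, +4, +7, then the pattern repeats.
Decoding dsywiud: d−10=t, s−4=o, y−7=r, w−10=m, i−4=e, u−7=n, d−10=t.

torment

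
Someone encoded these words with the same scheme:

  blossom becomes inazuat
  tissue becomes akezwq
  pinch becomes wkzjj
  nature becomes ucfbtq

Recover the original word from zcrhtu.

safari

It's a Vigenère-style cipher with numeric key [7,2,12]: position i shifts by key[i mod 3].
Reversing it on zcrhtu: z−7=s, c−2=a, r−12=f, h−7=a, t−2=r, u−12=i.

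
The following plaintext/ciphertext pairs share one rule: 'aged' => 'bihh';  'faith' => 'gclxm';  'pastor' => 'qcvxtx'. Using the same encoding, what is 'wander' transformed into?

xcqhjx

The shift increases by 1 at each position, starting from +1: 1, 2, 3, ….
For wander: w+1=x, a+2=c, n+3=q, d+4=h, e+5=j, r+6=x.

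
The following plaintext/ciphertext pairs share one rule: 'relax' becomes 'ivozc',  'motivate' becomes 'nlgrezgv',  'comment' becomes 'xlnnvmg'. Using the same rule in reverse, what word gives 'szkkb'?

happy

Each pair mirrors across the alphabet (r↔i, e↔v, l↔o): positions sum to 25. Letters are reflected about the middle of the alphabet (position → 25−position): Atbash.
Reversing it on szkkb: s↔h, z↔a, k↔p, k↔p, b↔y.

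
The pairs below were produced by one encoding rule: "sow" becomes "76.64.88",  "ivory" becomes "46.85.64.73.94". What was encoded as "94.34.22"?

Each letter becomes 3×(its alphabet position, a=1..z=26) + 19.
Reversing it on 94.34.22: 94→(94−19)÷3=25=y, 34→(34−19)÷3=5=e, 22→(22−19)÷3=1=a.

yea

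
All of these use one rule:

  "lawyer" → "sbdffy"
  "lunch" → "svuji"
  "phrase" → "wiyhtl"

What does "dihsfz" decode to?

whales

It's a Vigenère-style cipher with numeric key [7,1,7]: position i shifts by key[i mod 3].
Decoding dihsfz: d−7=w, i−1=h, h−7=a, s−7=l, f−1=e, z−7=s.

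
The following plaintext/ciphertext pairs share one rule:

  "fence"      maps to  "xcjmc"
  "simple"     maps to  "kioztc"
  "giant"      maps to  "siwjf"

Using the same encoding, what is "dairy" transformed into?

hwipg

This is an affine cipher: with a=0,…,z=25, each position x becomes (21x+22) mod 26.
Applying it to dairy: d(3)→21·3+22≡7=h; a(0)→21·0+22≡22=w; i(8)→21·8+22≡8=i; r(17)→21·17+22≡15=p; y(24)→21·24+22≡6=g (all mod 26).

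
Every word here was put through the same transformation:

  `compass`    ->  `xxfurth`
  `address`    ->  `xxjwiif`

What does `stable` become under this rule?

The output letters match the input read backwards, each shifted +5: compass reversed is ssapmoc. The word is reversed, then every letter is shifted forward by 5.
For stable: reverse → elbats; then shift: e+5=j, l+5=q, b+5=g, a+5=f, t+5=y, s+5=x.

jqgfyx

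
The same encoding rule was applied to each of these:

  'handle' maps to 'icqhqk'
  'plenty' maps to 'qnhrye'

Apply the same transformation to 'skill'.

tmlpq

In handle: h→i is +1, a→c is +2, n→q is +3, d→h is +4 — the shift increases by 1 each position. The shift increases by 1 at each position, starting from +1: 1, 2, 3, ….
For skill: s+1=t, k+2=m, i+3=l, l+4=p, l+5=q.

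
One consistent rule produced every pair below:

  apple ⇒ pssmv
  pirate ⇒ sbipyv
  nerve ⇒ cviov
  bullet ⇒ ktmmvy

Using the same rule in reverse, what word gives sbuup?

pizza

a(0)→p(15) and p(15)→s(18) fit y≡21x+15 (mod 26); the inverse of 21 mod 26 is 5. This is an affine cipher: with a=0,…,z=25, each position x becomes (21x+15) mod 26.
Reversing it on sbuup: s(18)→5·(18−15)≡15=p; b(1)→5·(1−15)≡8=i; u(20)→5·(20−15)≡25=z; u(20)→5·(20−15)≡25=z; p(15)→5·(15−15)≡0=a (all mod 26).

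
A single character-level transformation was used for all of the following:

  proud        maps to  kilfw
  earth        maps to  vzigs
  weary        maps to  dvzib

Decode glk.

Each letter is replaced by its mirror in the alphabet: a↔z, b↔y, c↔x, and so on (the Atbash cipher).
Undoing it on glk: g↔t, l↔o, k↔p.

top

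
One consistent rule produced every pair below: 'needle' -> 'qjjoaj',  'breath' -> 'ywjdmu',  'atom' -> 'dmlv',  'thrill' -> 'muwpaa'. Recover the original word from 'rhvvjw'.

summer

Each letter's alphabet position (a=0..z=25) is mapped through 21·x+3 mod 26 — an affine cipher.
Decoding rhvvjw: r(17)→5·(17−3)≡18=s; h(7)→5·(7−3)≡20=u; v(21)→5·(21−3)≡12=m; v(21)→5·(21−3)≡12=m; j(9)→5·(9−3)≡4=e; w(22)→5·(22−3)≡17=r (all mod 26).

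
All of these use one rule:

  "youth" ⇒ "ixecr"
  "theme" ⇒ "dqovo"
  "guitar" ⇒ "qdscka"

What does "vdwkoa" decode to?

The shifts repeat in a cycle of length 2: positions 0,1,… shift by +10, +9, then the pattern repeats.
Undoing it on vdwkoa: v−10=l, d−9=u, w−10=m, k−9=b, o−10=e, a−9=r.

lumber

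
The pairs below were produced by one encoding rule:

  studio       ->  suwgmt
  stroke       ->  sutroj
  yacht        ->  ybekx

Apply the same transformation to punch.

In studio: s→s is +0, t→u is +1, u→w is +2, d→g is +3 — the shift increases by 1 each position. Each letter shifts forward by its position index (0, 1, 2, …) — the shift grows by one for each successive letter.
For punch: p+0=p, u+1=v, n+2=p, c+3=f, h+4=l.

pvpfl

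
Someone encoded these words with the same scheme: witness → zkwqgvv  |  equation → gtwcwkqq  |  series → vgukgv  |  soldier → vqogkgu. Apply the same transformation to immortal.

Vowels shift forward by 2 and consonants shift forward by 3.
Applying it to immortal: i(vowel)+2=k, m(cons)+3=p, m(cons)+3=p, o(vowel)+2=q, r(cons)+3=u, t(cons)+3=w, a(vowel)+2=c, l(cons)+3=o.

kppquwco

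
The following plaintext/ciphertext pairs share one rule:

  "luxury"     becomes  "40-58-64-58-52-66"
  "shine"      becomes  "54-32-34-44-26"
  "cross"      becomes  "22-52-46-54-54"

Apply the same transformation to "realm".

The formula is n = 2×(alphabet index, a=1) + 16.
On realm: r=18→52, e=5→26, a=1→18, l=12→40, m=13→42.

52-26-18-40-42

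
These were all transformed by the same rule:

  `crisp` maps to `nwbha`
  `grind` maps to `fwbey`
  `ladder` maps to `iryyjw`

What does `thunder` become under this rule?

sqdeyjw

c(2)→n(13) and r(17)→w(22) fit y≡11x+17 (mod 26); the inverse of 11 mod 26 is 19. This is an affine cipher: with a=0,…,z=25, each position x becomes (11x+17) mod 26.
Applying it to thunder: t(19)→11·19+17≡18=s; h(7)→11·7+17≡16=q; u(20)→11·20+17≡3=d; n(13)→11·13+17≡4=e; d(3)→11·3+17≡24=y; e(4)→11·4+17≡9=j; r(17)→11·17+17≡22=w (all mod 26).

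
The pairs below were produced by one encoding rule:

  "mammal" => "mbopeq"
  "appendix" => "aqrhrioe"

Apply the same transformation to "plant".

pmcqx

In mammal: m→m is +0, a→b is +1, m→o is +2, m→p is +3 — the shift increases by 1 each position. Letter i (0-indexed) is shifted by i+0, so successive shifts are 0, 1, 2, ….
On plant: p+0=p, l+1=m, a+2=c, n+3=q, t+4=x.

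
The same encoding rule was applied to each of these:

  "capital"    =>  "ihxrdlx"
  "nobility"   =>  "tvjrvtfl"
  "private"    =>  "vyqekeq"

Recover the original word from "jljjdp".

In capital: c→i is +6, a→h is +7, p→x is +8, i→r is +9 — the shift increases by 1 each position. Letter i (0-indexed) is shifted by i+6, so successive shifts are 6, 7, 8, ….
Undoing it on jljjdp: j−6=d, l−7=e, j−8=b, j−9=a, d−10=t, p−11=e.

debate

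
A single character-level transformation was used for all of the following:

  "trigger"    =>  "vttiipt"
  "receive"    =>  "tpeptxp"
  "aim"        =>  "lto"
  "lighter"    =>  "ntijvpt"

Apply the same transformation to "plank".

Two shifts are in play — +11 for a/e/i/o/u, +2 for every other letter.
Applying it to plank: p(cons)+2=r, l(cons)+2=n, a(vowel)+11=l, n(cons)+2=p, k(cons)+2=m.

rnlpm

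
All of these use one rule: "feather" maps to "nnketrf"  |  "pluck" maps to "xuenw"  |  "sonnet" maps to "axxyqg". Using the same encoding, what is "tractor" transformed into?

baknfbf

In feather: f→n is +8, e→n is +9, a→k is +10, t→e is +11 — the shift increases by 1 each position. The shift increases by 1 at each position, starting from +8: 8, 9, 10, ….
Applying it to tractor: t+8=b, r+9=a, a+10=k, c+11=n, t+12=f, o+13=b, r+14=f.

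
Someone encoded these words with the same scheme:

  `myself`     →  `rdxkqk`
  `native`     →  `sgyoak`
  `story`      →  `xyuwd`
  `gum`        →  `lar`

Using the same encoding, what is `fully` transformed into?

The shift depends on letter class: consonant m→r is +5, but vowel e→k is +6. Vowels shift forward by 6 and consonants shift forward by 5.
For fully: f(cons)+5=k, u(vowel)+6=a, l(cons)+5=q, l(cons)+5=q, y(cons)+5=d.

kaqqd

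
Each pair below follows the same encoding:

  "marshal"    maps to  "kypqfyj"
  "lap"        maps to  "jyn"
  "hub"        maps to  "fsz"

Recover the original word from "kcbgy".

media

Compare letters: m→k is +24, a→y is +24, r→p is +24 — a constant shift. This is a Caesar cipher with shift 24.
Reversing it on kcbgy: k−24=m, c−24=e, b−24=d, g−24=i, y−24=a.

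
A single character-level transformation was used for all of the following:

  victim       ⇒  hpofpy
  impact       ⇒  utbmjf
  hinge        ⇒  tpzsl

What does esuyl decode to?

slime

Shifts by position in victim: pos 0: v→h (+12), pos 1: i→p (+7), pos 2: c→o (+12), pos 3: t→f (+12), pos 4: i→p (+7), pos 5: m→y (+12) — repeating every 3. It's a Vigenère-style cipher with numeric key [12,7,12]: position i shifts by key[i mod 3].
Reversing it on esuyl: e−12=s, s−7=l, u−12=i, y−12=m, l−7=e.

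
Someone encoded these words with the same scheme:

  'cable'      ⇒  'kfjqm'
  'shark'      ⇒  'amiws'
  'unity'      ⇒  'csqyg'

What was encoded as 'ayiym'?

The shifts repeat in a cycle of length 2: positions 0,1,… shift by +8, +5, then the pattern repeats.
Reversing it on ayiym: a−8=s, y−5=t, i−8=a, y−5=t, m−8=e.

state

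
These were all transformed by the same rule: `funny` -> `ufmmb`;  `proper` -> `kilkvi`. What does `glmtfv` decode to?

Letters are reflected about the middle of the alphabet (position → 25−position): Atbash.
Undoing it on glmtfv: g↔t, l↔o, m↔n, t↔g, f↔u, v↔e.

tongue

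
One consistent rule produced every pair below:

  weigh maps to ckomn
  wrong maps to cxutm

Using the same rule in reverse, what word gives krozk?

elite

This is a Caesar cipher with shift 6.
Decoding krozk: k−6=e, r−6=l, o−6=i, z−6=t, k−6=e.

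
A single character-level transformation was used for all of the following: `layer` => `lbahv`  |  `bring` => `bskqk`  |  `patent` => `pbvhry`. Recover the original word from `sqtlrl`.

In layer: l→l is +0, a→b is +1, y→a is +2, e→h is +3 — the shift increases by 1 each position. The shift increases by 1 at each position, starting from +0: 0, 1, 2, ….
Undoing it on sqtlrl: s−0=s, q−1=p, t−2=r, l−3=i, r−4=n, l−5=g.

spring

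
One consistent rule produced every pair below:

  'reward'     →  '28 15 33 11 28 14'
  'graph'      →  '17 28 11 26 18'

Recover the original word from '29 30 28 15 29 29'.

stress

Each letter is replaced by its alphabet position (a=1..z=26) + 10.
Undoing it on 29 30 28 15 29 29: 29→(29−10)÷1=19=s, 30→(30−10)÷1=20=t, 28→(28−10)÷1=18=r, 15→(15−10)÷1=5=e, 29→(29−10)÷1=19=s, 29→(29−10)÷1=19=s.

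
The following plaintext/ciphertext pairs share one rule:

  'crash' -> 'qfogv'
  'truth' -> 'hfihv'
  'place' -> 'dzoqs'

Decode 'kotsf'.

Every letter moves 14 places later in the alphabet, wrapping around z→a.
Undoing it on kotsf: k−14=w, o−14=a, t−14=f, s−14=e, f−14=r.

wafer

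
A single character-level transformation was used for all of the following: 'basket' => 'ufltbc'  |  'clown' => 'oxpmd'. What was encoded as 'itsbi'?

harsh

The output letters match the input read backwards, each shifted +1: basket reversed is teksab. The word is reversed, then every letter is shifted forward by 1.
Reversing it on itsbi: shift back: i−1=h, t−1=s, s−1=r, b−1=a, i−1=h → hsrah; then reverse → harsh.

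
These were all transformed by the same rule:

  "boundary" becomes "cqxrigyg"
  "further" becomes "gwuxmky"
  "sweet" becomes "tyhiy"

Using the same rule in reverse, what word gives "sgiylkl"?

refugee

In boundary: b→c is +1, o→q is +2, u→x is +3, n→r is +4 — the shift increases by 1 each position. Letter i (0-indexed) is shifted by i+1, so successive shifts are 1, 2, 3, ….
Decoding sgiylkl: s−1=r, g−2=e, i−3=f, y−4=u, l−5=g, k−6=e, l−7=e.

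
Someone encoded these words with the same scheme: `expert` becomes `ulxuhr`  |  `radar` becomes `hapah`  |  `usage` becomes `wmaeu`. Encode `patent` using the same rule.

e(4)→u(20) and x(23)→l(11) fit y≡5x+0 (mod 26); the inverse of 5 mod 26 is 21. Treating letters as 0–25, the rule is x ↦ 5x + 0 (mod 26).
Applying it to patent: p(15)→5·15+0≡23=x; a(0)→5·0+0≡0=a; t(19)→5·19+0≡17=r; e(4)→5·4+0≡20=u; n(13)→5·13+0≡13=n; t(19)→5·19+0≡17=r (all mod 26).

xarunr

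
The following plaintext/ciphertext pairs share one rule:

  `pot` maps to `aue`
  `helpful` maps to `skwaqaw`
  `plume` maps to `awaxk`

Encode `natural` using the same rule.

Two shifts are in play — +6 for a/e/i/o/u, +11 for every other letter.
For natural: n(cons)+11=y, a(vowel)+6=g, t(cons)+11=e, u(vowel)+6=a, r(cons)+11=c, a(vowel)+6=g, l(cons)+11=w.

ygeacgw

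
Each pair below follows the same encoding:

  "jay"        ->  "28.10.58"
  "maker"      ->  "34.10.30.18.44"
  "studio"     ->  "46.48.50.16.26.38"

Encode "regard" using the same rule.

44.18.22.10.44.16

The formula is n = 2×(alphabet index, a=1) + 8.
On regard: r=18→44, e=5→18, g=7→22, a=1→10, r=18→44, d=4→16.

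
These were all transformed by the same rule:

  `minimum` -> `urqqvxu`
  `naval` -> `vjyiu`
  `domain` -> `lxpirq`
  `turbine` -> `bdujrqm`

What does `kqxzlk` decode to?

church

The shifts repeat in a cycle of length 3: positions 0,1,… shift by +8, +9, +3, then the pattern repeats.
Reversing it on kqxzlk: k−8=c, q−9=h, x−3=u, z−8=r, l−9=c, k−3=h.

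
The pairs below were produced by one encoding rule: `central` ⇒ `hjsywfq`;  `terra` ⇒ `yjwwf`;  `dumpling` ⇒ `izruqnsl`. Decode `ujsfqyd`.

It's a constant shift of +5 (ROT5).
Decoding ujsfqyd: u−5=p, j−5=e, s−5=n, f−5=a, q−5=l, y−5=t, d−5=y.

penalty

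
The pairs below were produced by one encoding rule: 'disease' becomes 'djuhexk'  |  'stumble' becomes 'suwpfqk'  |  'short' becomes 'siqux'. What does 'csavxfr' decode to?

The shift increases by 1 at each position, starting from +0: 0, 1, 2, ….
Decoding csavxfr: c−0=c, s−1=r, a−2=y, v−3=s, x−4=t, f−5=a, r−6=l.

crystal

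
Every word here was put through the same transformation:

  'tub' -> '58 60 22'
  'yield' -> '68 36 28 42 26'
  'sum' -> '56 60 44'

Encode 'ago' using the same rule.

20 32 48

t(#20)→58 and u(#21)→60: differences scale by 2, so n = 2·pos + 18. The formula is n = 2×(alphabet index, a=1) + 18.
Applying it to ago: a=1→20, g=7→32, o=15→48.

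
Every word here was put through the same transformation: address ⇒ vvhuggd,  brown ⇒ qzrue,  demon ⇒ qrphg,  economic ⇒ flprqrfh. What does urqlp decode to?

The output letters match the input read backwards, each shifted +3: address reversed is sserdda. Two steps: reverse the string, then apply a Caesar shift of +3.
Decoding urqlp: shift back: u−3=r, r−3=o, q−3=n, l−3=i, p−3=m → ronim; then reverse → minor.

minor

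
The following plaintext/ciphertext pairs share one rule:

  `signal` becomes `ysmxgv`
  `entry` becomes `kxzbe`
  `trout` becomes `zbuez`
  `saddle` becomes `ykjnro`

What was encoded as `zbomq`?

trick

Shifts by position in signal: pos 0: s→y (+6), pos 1: i→s (+10), pos 2: g→m (+6), pos 3: n→x (+10) — repeating every 2. A repeating key of period 2 is used — shifts +6, +10 over and over.
Reversing it on zbomq: z−6=t, b−10=r, o−6=i, m−10=c, q−6=k.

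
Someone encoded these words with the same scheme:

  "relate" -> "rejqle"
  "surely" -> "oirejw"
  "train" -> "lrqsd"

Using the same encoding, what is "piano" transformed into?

r(17)→r(17) and e(4)→e(4) fit y≡23x+16 (mod 26); the inverse of 23 mod 26 is 17. Treating letters as 0–25, the rule is x ↦ 23x + 16 (mod 26).
Applying it to piano: p(15)→23·15+16≡23=x; i(8)→23·8+16≡18=s; a(0)→23·0+16≡16=q; n(13)→23·13+16≡3=d; o(14)→23·14+16≡0=a (all mod 26).

xsqda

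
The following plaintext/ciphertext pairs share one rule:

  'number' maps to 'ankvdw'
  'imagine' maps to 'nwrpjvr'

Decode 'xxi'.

The output letters match the input read backwards, each shifted +9: number reversed is rebmun. Read the word backwards and shift each letter +9.
Reversing it on xxi: shift back: x−9=o, x−9=o, i−9=z → ooz; then reverse → zoo.

zoo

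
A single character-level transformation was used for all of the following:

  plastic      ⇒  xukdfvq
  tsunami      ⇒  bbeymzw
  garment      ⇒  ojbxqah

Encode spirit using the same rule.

In plastic: p→x is +8, l→u is +9, a→k is +10, s→d is +11 — the shift increases by 1 each position. Letter i (0-indexed) is shifted by i+8, so successive shifts are 8, 9, 10, ….
On spirit: s+8=a, p+9=y, i+10=s, r+11=c, i+12=u, t+13=g.

ayscug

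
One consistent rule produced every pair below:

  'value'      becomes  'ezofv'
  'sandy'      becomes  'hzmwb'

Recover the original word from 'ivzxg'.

react

Each letter is replaced by its mirror in the alphabet: a↔z, b↔y, c↔x, and so on (the Atbash cipher).
Undoing it on ivzxg: i↔r, v↔e, z↔a, x↔c, g↔t.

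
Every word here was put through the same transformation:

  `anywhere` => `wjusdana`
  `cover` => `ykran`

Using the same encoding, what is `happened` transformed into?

Every letter moves 22 places later in the alphabet, wrapping around z→a.
On happened: h+22=d, a+22=w, p+22=l, p+22=l, e+22=a, n+22=j, e+22=a, d+22=z.

dwllajaz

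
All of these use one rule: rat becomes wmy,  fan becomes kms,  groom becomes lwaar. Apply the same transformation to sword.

The shift depends on letter class: consonant r→w is +5, but vowel a→m is +12. Two shifts are in play — +12 for a/e/i/o/u, +5 for every other letter.
Applying it to sword: s(cons)+5=x, w(cons)+5=b, o(vowel)+12=a, r(cons)+5=w, d(cons)+5=i.

xbawi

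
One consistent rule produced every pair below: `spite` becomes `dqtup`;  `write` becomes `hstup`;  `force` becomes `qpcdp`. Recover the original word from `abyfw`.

panel

Shifts by position in spite: pos 0: s→d (+11), pos 1: p→q (+1), pos 2: i→t (+11), pos 3: t→u (+1) — repeating every 2. The shifts repeat in a cycle of length 2: positions 0,1,… shift by +11, +1, then the pattern repeats.
Reversing it on abyfw: a−11=p, b−1=a, y−11=n, f−1=e, w−11=l.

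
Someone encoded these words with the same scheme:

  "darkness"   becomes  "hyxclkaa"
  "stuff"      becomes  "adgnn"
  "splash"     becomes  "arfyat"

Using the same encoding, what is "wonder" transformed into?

molhkx

d(3)→h(7) and a(0)→y(24) fit y≡3x+24 (mod 26); the inverse of 3 mod 26 is 9. Treating letters as 0–25, the rule is x ↦ 3x + 24 (mod 26).
Applying it to wonder: w(22)→3·22+24≡12=m; o(14)→3·14+24≡14=o; n(13)→3·13+24≡11=l; d(3)→3·3+24≡7=h; e(4)→3·4+24≡10=k; r(17)→3·17+24≡23=x (all mod 26).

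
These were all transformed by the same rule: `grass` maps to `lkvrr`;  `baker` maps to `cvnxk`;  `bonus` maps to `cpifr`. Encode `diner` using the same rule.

qzixk

g(6)→l(11) and r(17)→k(10) fit y≡7x+21 (mod 26); the inverse of 7 mod 26 is 15. This is an affine cipher: with a=0,…,z=25, each position x becomes (7x+21) mod 26.
On diner: d(3)→7·3+21≡16=q; i(8)→7·8+21≡25=z; n(13)→7·13+21≡8=i; e(4)→7·4+21≡23=x; r(17)→7·17+21≡10=k (all mod 26).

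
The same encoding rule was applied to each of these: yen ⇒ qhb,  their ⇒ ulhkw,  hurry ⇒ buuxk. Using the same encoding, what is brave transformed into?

hydue

The output letters match the input read backwards, each shifted +3: yen reversed is ney. Read the word backwards and shift each letter +3.
For brave: reverse → evarb; then shift: e+3=h, v+3=y, a+3=d, r+3=u, b+3=e.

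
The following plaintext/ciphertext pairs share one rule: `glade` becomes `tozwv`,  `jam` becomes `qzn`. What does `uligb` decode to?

forty

This is the alphabet-reversal cipher (Atbash): a becomes z, b becomes y, etc.
Undoing it on uligb: u↔f, l↔o, i↔r, g↔t, b↔y.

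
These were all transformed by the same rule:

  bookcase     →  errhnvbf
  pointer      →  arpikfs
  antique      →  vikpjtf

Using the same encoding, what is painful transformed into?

This is an affine cipher: with a=0,…,z=25, each position x becomes (9x+21) mod 26.
For painful: p(15)→9·15+21≡0=a; a(0)→9·0+21≡21=v; i(8)→9·8+21≡15=p; n(13)→9·13+21≡8=i; f(5)→9·5+21≡14=o; u(20)→9·20+21≡19=t; l(11)→9·11+21≡16=q (all mod 26).

avpiotq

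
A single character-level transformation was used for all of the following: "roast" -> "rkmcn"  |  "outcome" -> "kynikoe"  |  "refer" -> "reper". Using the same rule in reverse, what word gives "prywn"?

Treating letters as 0–25, the rule is x ↦ 11x + 12 (mod 26).
Decoding prywn: p(15)→19·(15−12)≡5=f; r(17)→19·(17−12)≡17=r; y(24)→19·(24−12)≡20=u; w(22)→19·(22−12)≡8=i; n(13)→19·(13−12)≡19=t (all mod 26).

fruit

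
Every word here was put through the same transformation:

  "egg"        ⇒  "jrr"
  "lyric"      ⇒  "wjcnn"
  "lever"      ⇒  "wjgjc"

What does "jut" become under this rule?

uze

The shift depends on letter class: consonant g→r is +11, but vowel e→j is +5. The rule splits by letter class: vowels +5, consonants +11.
Applying it to jut: j(cons)+11=u, u(vowel)+5=z, t(cons)+11=e.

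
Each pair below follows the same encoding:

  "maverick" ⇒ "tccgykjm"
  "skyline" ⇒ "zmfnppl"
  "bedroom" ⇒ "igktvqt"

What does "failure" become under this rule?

mcpnbtl

Shifts by position in maverick: pos 0: m→t (+7), pos 1: a→c (+2), pos 2: v→c (+7), pos 3: e→g (+2) — repeating every 2. A repeating key of period 2 is used — shifts +7, +2 over and over.
Applying it to failure: f+7=m, a+2=c, i+7=p, l+2=n, u+7=b, r+2=t, e+7=l.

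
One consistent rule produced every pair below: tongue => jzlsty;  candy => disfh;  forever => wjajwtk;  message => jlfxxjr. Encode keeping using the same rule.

The output letters match the input read backwards, each shifted +5: tongue reversed is eugnot. The word is reversed, then every letter is shifted forward by 5.
For keeping: reverse → gnipeek; then shift: g+5=l, n+5=s, i+5=n, p+5=u, e+5=j, e+5=j, k+5=p.

lsnujjp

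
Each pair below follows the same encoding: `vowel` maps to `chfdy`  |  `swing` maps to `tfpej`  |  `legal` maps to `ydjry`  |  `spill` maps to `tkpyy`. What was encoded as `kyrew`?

plant

v(21)→c(2) and o(14)→h(7) fit y≡3x+17 (mod 26); the inverse of 3 mod 26 is 9. Treating letters as 0–25, the rule is x ↦ 3x + 17 (mod 26).
Decoding kyrew: k(10)→9·(10−17)≡15=p; y(24)→9·(24−17)≡11=l; r(17)→9·(17−17)≡0=a; e(4)→9·(4−17)≡13=n; w(22)→9·(22−17)≡19=t (all mod 26).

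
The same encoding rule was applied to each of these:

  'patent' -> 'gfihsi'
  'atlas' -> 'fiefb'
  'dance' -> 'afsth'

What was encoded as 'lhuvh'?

merge

This is an affine cipher: with a=0,…,z=25, each position x becomes (7x+5) mod 26.
Decoding lhuvh: l(11)→15·(11−5)≡12=m; h(7)→15·(7−5)≡4=e; u(20)→15·(20−5)≡17=r; v(21)→15·(21−5)≡6=g; h(7)→15·(7−5)≡4=e (all mod 26).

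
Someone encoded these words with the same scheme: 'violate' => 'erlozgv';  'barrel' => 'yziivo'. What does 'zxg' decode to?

act

Each letter is replaced by its mirror in the alphabet: a↔z, b↔y, c↔x, and so on (the Atbash cipher).
Decoding zxg: z↔a, x↔c, g↔t.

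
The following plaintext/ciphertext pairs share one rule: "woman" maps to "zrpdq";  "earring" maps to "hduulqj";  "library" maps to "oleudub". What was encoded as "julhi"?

Compare letters: w→z is +3, o→r is +3, m→p is +3 — a constant shift. Every letter moves 3 places later in the alphabet, wrapping around z→a.
Reversing it on julhi: j−3=g, u−3=r, l−3=i, h−3=e, i−3=f.

grief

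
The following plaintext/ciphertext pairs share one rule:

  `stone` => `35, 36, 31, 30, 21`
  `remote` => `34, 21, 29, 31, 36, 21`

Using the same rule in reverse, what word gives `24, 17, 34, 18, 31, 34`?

harbor

s is letter #19 and maps to 35: an offset of 16. The number is (letter's place in the alphabet, a=1) + 16.
Undoing it on 24, 17, 34, 18, 31, 34: 24→(24−16)÷1=8=h, 17→(17−16)÷1=1=a, 34→(34−16)÷1=18=r, 18→(18−16)÷1=2=b, 31→(31−16)÷1=15=o, 34→(34−16)÷1=18=r.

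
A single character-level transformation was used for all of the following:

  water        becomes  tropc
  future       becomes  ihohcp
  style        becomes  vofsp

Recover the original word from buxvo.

Treating letters as 0–25, the rule is x ↦ 19x + 17 (mod 26).
Reversing it on buxvo: b(1)→11·(1−17)≡6=g; u(20)→11·(20−17)≡7=h; x(23)→11·(23−17)≡14=o; v(21)→11·(21−17)≡18=s; o(14)→11·(14−17)≡19=t (all mod 26).

ghost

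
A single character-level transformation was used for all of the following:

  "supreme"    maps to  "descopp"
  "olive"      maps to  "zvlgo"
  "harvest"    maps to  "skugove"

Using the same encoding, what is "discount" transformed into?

Shifts by position in supreme: pos 0: s→d (+11), pos 1: u→e (+10), pos 2: p→s (+3), pos 3: r→c (+11), pos 4: e→o (+10), pos 5: m→p (+3) — repeating every 3. The shifts repeat in a cycle of length 3: positions 0,1,… shift by +11, +10, +3, then the pattern repeats.
For discount: d+11=o, i+10=s, s+3=v, c+11=n, o+10=y, u+3=x, n+11=y, t+10=d.

osvnyxyd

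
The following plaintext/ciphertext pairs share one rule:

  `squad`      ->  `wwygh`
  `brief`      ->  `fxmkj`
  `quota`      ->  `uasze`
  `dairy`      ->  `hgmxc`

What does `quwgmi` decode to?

mosaic

Shifts by position in squad: pos 0: s→w (+4), pos 1: q→w (+6), pos 2: u→y (+4), pos 3: a→g (+6) — repeating every 2. It's a Vigenère-style cipher with numeric key [4,6]: position i shifts by key[i mod 2].
Decoding quwgmi: q−4=m, u−6=o, w−4=s, g−6=a, m−4=i, i−6=c.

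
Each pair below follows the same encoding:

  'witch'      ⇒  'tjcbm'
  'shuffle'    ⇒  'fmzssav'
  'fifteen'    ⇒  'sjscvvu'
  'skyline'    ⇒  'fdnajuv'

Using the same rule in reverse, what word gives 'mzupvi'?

Each letter's alphabet position (a=0..z=25) is mapped through 23·x+7 mod 26 — an affine cipher.
Reversing it on mzupvi: m(12)→17·(12−7)≡7=h; z(25)→17·(25−7)≡20=u; u(20)→17·(20−7)≡13=n; p(15)→17·(15−7)≡6=g; v(21)→17·(21−7)≡4=e; i(8)→17·(8−7)≡17=r (all mod 26).

hunger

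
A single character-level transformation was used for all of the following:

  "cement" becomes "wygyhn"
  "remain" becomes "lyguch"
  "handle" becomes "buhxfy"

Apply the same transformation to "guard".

aoulx

Compare letters: c→w is +20, e→y is +20, m→g is +20 — a constant shift. This is a Caesar cipher with shift 20.
Applying it to guard: g+20=a, u+20=o, a+20=u, r+20=l, d+20=x.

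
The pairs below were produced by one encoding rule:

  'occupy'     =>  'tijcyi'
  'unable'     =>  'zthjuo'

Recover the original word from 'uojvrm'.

The shift increases by 1 at each position, starting from +5: 5, 6, 7, ….
Decoding uojvrm: u−5=p, o−6=i, j−7=c, v−8=n, r−9=i, m−10=c.

picnic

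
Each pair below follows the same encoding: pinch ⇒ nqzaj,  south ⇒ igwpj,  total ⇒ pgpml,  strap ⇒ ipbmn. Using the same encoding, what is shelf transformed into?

p(15)→n(13) and i(8)→q(16) fit y≡7x+12 (mod 26); the inverse of 7 mod 26 is 15. Treating letters as 0–25, the rule is x ↦ 7x + 12 (mod 26).
For shelf: s(18)→7·18+12≡8=i; h(7)→7·7+12≡9=j; e(4)→7·4+12≡14=o; l(11)→7·11+12≡11=l; f(5)→7·5+12≡21=v (all mod 26).

ijolv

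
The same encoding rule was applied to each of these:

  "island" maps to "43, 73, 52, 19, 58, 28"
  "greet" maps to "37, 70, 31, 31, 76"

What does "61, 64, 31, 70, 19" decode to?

opera

i(#9)→43 and s(#19)→73: differences scale by 3, so n = 3·pos + 16. The formula is n = 3×(alphabet index, a=1) + 16.
Undoing it on 61, 64, 31, 70, 19: 61→(61−16)÷3=15=o, 64→(64−16)÷3=16=p, 31→(31−16)÷3=5=e, 70→(70−16)÷3=18=r, 19→(19−16)÷3=1=a.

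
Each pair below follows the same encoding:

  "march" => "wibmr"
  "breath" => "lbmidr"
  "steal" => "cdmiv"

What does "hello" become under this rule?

The shift depends on letter class: consonant m→w is +10, but vowel a→i is +8. Vowels shift forward by 8 and consonants shift forward by 10.
Applying it to hello: h(cons)+10=r, e(vowel)+8=m, l(cons)+10=v, l(cons)+10=v, o(vowel)+8=w.

rmvvw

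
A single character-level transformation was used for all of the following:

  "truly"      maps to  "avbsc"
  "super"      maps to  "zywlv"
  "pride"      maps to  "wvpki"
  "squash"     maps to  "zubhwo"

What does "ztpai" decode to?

spite

Shifts by position in truly: pos 0: t→a (+7), pos 1: r→v (+4), pos 2: u→b (+7), pos 3: l→s (+7), pos 4: y→c (+4) — repeating every 3. It's a Vigenère-style cipher with numeric key [7,4,7]: position i shifts by key[i mod 3].
Decoding ztpai: z−7=s, t−4=p, p−7=i, a−7=t, i−4=e.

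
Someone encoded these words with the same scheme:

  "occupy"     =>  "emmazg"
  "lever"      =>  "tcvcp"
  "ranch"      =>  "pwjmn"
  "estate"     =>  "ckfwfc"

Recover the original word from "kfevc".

o(14)→e(4) and c(2)→m(12) fit y≡21x+22 (mod 26); the inverse of 21 mod 26 is 5. Each letter's alphabet position (a=0..z=25) is mapped through 21·x+22 mod 26 — an affine cipher.
Decoding kfevc: k(10)→5·(10−22)≡18=s; f(5)→5·(5−22)≡19=t; e(4)→5·(4−22)≡14=o; v(21)→5·(21−22)≡21=v; c(2)→5·(2−22)≡4=e (all mod 26).

stove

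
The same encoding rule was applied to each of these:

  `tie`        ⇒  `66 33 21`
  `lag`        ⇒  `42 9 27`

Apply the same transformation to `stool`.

t(#20)→66 and i(#9)→33: differences scale by 3, so n = 3·pos + 6. The formula is n = 3×(alphabet index, a=1) + 6.
For stool: s=19→63, t=20→66, o=15→51, o=15→51, l=12→42.

63 66 51 51 42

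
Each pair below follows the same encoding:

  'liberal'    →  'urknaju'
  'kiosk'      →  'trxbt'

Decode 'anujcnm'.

related

Compare letters: l→u is +9, i→r is +9, b→k is +9 — a constant shift. Each letter is shifted forward by 9 in the alphabet (a Caesar shift of +9).
Decoding anujcnm: a−9=r, n−9=e, u−9=l, j−9=a, c−9=t, n−9=e, m−9=d.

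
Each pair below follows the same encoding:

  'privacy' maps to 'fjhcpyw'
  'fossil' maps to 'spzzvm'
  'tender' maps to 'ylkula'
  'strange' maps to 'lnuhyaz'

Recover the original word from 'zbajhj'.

cactus

Two steps: reverse the string, then apply a Caesar shift of +7.
Decoding zbajhj: shift back: z−7=s, b−7=u, a−7=t, j−7=c, h−7=a, j−7=c → sutcac; then reverse → cactus.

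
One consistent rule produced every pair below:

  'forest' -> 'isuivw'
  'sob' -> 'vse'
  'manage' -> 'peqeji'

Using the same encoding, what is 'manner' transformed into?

The shift depends on letter class: consonant f→i is +3, but vowel o→s is +4. The rule splits by letter class: vowels +4, consonants +3.
On manner: m(cons)+3=p, a(vowel)+4=e, n(cons)+3=q, n(cons)+3=q, e(vowel)+4=i, r(cons)+3=u.

peqqiu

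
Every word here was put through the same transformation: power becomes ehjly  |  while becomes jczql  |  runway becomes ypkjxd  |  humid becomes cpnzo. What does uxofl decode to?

badge

p(15)→e(4) and o(14)→h(7) fit y≡23x+23 (mod 26); the inverse of 23 mod 26 is 17. This is an affine cipher: with a=0,…,z=25, each position x becomes (23x+23) mod 26.
Decoding uxofl: u(20)→17·(20−23)≡1=b; x(23)→17·(23−23)≡0=a; o(14)→17·(14−23)≡3=d; f(5)→17·(5−23)≡6=g; l(11)→17·(11−23)≡4=e (all mod 26).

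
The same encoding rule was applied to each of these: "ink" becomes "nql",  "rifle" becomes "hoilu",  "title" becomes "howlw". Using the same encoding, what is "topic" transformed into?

flsrw

The output letters match the input read backwards, each shifted +3: ink reversed is kni. Two steps: reverse the string, then apply a Caesar shift of +3.
Applying it to topic: reverse → cipot; then shift: c+3=f, i+3=l, p+3=s, o+3=r, t+3=w.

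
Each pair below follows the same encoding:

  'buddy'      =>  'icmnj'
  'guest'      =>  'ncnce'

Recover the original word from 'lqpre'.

The shift increases by 1 at each position, starting from +7: 7, 8, 9, ….
Decoding lqpre: l−7=e, q−8=i, p−9=g, r−10=h, e−11=t.

eight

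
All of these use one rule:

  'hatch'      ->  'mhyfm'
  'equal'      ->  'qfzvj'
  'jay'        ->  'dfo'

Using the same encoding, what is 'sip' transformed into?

The output letters match the input read backwards, each shifted +5: hatch reversed is hctah. Read the word backwards and shift each letter +5.
On sip: reverse → pis; then shift: p+5=u, i+5=n, s+5=x.

unx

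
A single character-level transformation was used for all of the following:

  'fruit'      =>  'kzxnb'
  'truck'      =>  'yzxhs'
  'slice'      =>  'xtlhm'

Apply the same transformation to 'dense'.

imqxm

Shifts by position in fruit: pos 0: f→k (+5), pos 1: r→z (+8), pos 2: u→x (+3), pos 3: i→n (+5), pos 4: t→b (+8) — repeating every 3. A repeating key of period 3 is used — shifts +5, +8, +3 over and over.
For dense: d+5=i, e+8=m, n+3=q, s+5=x, e+8=m.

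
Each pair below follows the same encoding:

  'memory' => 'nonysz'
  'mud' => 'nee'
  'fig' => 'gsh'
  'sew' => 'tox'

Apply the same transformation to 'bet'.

The shift depends on letter class: consonant m→n is +1, but vowel e→o is +10. The rule splits by letter class: vowels +10, consonants +1.
For bet: b(cons)+1=c, e(vowel)+10=o, t(cons)+1=u.

cou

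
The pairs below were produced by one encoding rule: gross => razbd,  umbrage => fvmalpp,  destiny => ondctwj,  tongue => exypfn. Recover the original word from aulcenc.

A repeating key of period 2 is used — shifts +11, +9 over and over.
Reversing it on aulcenc: a−11=p, u−9=l, l−11=a, c−9=t, e−11=t, n−9=e, c−11=r.

platter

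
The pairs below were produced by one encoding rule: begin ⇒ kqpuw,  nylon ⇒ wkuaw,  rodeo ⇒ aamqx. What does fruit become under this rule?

odduc

A repeating key of period 2 is used — shifts +9, +12 over and over.
Applying it to fruit: f+9=o, r+12=d, u+9=d, i+12=u, t+9=c.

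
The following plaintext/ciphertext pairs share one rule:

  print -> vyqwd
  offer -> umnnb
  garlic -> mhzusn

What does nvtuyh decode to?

In print: p→v is +6, r→y is +7, i→q is +8, n→w is +9 — the shift increases by 1 each position. The shift increases by 1 at each position, starting from +6: 6, 7, 8, ….
Undoing it on nvtuyh: n−6=h, v−7=o, t−8=l, u−9=l, y−10=o, h−11=w.

hollow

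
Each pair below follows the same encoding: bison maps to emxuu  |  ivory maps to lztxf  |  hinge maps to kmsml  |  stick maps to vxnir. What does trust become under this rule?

wvzya

In bison: b→e is +3, i→m is +4, s→x is +5, o→u is +6 — the shift increases by 1 each position. The shift increases by 1 at each position, starting from +3: 3, 4, 5, ….
On trust: t+3=w, r+4=v, u+5=z, s+6=y, t+7=a.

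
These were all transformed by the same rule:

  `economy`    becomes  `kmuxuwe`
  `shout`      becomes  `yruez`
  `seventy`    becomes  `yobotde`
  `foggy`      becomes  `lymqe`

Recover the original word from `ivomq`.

The shifts repeat in a cycle of length 2: positions 0,1,… shift by +6, +10, then the pattern repeats.
Decoding ivomq: i−6=c, v−10=l, o−6=i, m−10=c, q−6=k.

click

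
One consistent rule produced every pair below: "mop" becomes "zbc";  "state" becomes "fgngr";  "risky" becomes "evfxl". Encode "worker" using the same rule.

Compare letters: m→z is +13, o→b is +13, p→c is +13 — a constant shift. It's a constant shift of +13 (ROT13).
On worker: w+13=j, o+13=b, r+13=e, k+13=x, e+13=r, r+13=e.

jbexre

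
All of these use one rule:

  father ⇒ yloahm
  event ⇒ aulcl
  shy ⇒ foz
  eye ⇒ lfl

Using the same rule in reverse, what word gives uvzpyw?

The output letters match the input read backwards, each shifted +7: father reversed is rehtaf. The word is reversed, then every letter is shifted forward by 7.
Decoding uvzpyw: shift back: u−7=n, v−7=o, z−7=s, p−7=i, y−7=r, w−7=p → nosirp; then reverse → prison.

prison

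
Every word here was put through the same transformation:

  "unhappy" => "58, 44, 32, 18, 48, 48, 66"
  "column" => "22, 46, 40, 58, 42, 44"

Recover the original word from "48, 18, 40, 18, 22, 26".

The formula is n = 2×(alphabet index, a=1) + 16.
Decoding 48, 18, 40, 18, 22, 26: 48→(48−16)÷2=16=p, 18→(18−16)÷2=1=a, 40→(40−16)÷2=12=l, 18→(18−16)÷2=1=a, 22→(22−16)÷2=3=c, 26→(26−16)÷2=5=e.

palace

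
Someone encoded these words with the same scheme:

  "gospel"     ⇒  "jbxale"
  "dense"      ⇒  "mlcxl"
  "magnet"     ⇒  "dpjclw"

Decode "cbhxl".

g(6)→j(9) and o(14)→b(1) fit y≡25x+15 (mod 26); the inverse of 25 mod 26 is 25. Treating letters as 0–25, the rule is x ↦ 25x + 15 (mod 26).
Reversing it on cbhxl: c(2)→25·(2−15)≡13=n; b(1)→25·(1−15)≡14=o; h(7)→25·(7−15)≡8=i; x(23)→25·(23−15)≡18=s; l(11)→25·(11−15)≡4=e (all mod 26).

noise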